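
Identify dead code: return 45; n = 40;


statement follows a return and is unreachable
Dead: 'n = 40'


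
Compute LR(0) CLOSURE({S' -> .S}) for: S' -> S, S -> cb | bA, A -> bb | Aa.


Start: S' -> .S
For each item with dot before a nonterminal B, add B -> .γ for every B-production
Closure: [S' -> .S, S -> .cb, S -> .bA]


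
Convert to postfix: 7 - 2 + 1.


Left to right (same or higher precedence on left)
Postfix: 7 2 - 1 +


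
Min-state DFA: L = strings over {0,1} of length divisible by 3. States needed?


Track length mod 3: states 0..2, accept at 0
Minimal DFA: 3 states


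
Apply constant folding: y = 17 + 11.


17 + 11 = 28 at compile time
Optimized: y = 28


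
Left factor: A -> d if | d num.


Common prefix: 'd'
Factored: A -> d A', A' -> if | num


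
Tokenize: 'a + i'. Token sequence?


Scan left to right, longest-match per lexeme
Tokens: ID(a), OP(+), ID(i)


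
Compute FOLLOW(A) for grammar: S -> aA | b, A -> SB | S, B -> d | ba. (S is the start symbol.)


$ ∈ FOLLOW(S). For each A -> αBβ: add FIRST(β)\{ε} to FOLLOW(B); if β nullable, add FOLLOW(A).
FOLLOW(A) = {$, b, d}


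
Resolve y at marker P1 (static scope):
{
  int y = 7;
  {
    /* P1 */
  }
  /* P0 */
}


P1's block does not declare y; resolves to the enclosing declaration at depth 0
y = 7


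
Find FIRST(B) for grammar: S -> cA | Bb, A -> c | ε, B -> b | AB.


Per alternative of B: FIRST(b) = {b}; FIRST(AB) = {b, c}
FIRST(B) = {b, c}


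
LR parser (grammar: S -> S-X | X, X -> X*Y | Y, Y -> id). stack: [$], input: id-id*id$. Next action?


no handle on stack; shift 'id'
Action: shift


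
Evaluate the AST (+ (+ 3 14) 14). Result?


Evaluate inner: (+ 3 14) = 17
Evaluate root: (+ 17 14) = 31
Result: 31


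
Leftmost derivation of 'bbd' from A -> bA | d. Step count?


Derivation: A => bA => bbA => bbd
Steps: 3


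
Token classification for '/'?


Pattern: operator symbol
Type: OPERATOR


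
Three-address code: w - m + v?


Break into single-operator statements:
t1 = w - m
t2 = t1 + v


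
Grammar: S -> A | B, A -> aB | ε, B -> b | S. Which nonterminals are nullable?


A nonterminal is nullable iff some alternative derives ε (directly, or every symbol in it is nullable)
Nullable: {A, B, S}


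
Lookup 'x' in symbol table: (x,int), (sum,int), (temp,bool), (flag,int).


Lookup 'x' → type int


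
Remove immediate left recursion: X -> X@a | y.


Left-recursive alternatives: X@a; non-recursive: y
Introduce X': X -> yX', X' -> @aX' | ε


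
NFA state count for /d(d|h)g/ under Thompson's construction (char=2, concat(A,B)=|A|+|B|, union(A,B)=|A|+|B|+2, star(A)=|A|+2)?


Syntax tree has 4 char leaf(s), 1 union(s), 0 star(s)
chars contribute 4×2 = 8; each union adds +2; each star adds +2
Total: 8 + 2 + 0 = 10 states


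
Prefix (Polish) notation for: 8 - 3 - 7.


left-to-right (same/higher precedence on left): tree is (- (- 8 3) 7)
Prefix: - - 8 3 7


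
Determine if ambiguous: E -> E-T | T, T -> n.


precedence layered via separate nonterminal T: deterministic
Unambiguous


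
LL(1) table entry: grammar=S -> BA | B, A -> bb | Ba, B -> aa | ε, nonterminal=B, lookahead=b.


For [B, b]: ε is nullable and 'b' ∈ FOLLOW(B)
Entry: B -> ε


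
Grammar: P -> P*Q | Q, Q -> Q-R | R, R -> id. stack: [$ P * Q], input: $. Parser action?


handle 'P*Q' on top; lookahead ∈ FOLLOW(P) = {*, $}
Action: reduce (P -> P*Q)


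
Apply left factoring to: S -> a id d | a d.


Common prefix: 'a'
Factored: S -> a S', S' -> id d | d


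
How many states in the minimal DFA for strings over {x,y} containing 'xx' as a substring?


KMP-style automaton: 2 progress states + 1 absorbing accept = 3
Minimal DFA: 3 states


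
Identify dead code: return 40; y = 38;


statement follows a return and is unreachable
Dead: 'y = 38'


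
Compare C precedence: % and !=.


'%' is multiplicative (level 10); '!=' is equality (level 6)
Higher level binds tighter
'%' has higher precedence than '!='


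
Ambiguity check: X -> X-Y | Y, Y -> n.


precedence layered via separate nonterminal Y: deterministic
Unambiguous


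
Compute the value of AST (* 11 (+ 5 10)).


Evaluate inner: (+ 5 10) = 15
Evaluate root: (* 11 15) = 165
Result: 165


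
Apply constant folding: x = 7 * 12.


7 * 12 = 84 at compile time
Optimized: x = 84


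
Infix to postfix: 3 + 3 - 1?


Left to right (same or higher precedence on left)
Postfix: 3 3 + 1 -


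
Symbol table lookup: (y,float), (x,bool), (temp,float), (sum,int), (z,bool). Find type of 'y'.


Lookup 'y' → type float


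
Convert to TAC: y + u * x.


Break into single-operator statements:
t1 = u * x
t2 = y + t1


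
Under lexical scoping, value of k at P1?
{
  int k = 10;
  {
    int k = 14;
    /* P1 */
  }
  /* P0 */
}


k declared in the same block as P1
k = 14


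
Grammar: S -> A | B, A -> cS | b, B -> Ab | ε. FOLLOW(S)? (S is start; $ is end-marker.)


$ ∈ FOLLOW(S). For each A -> αBβ: add FIRST(β)\{ε} to FOLLOW(B); if β nullable, add FOLLOW(A).
FOLLOW(S) = {$, b}


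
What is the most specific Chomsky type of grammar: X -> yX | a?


Right-linear: every RHS is a terminal or a terminal followed by one nonterminal
Classification: Type 3 (Regular)


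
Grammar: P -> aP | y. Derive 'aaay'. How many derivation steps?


Derivation: P => aP => aaP => aaaP => aaay
Steps: 4


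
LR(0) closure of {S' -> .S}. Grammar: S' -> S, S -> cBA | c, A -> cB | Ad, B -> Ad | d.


Start: S' -> .S
For each item with dot before a nonterminal B, add B -> .γ for every B-production
Closure: [S' -> .S, S -> .cBA, S -> .c]


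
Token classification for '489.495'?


Pattern: digits with a decimal point
Type: FLOAT_LITERAL


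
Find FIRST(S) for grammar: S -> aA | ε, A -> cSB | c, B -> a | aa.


Per alternative of S: FIRST(aA) = {a}; FIRST(ε) = {ε}
FIRST(S) = {a, ε}


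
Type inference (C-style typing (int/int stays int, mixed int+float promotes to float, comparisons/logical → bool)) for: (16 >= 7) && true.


Operand types: bool && bool
Rule: logical operators take bool operands and yield bool
Result type: bool


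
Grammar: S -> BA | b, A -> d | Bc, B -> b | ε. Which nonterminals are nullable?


A nonterminal is nullable iff some alternative derives ε (directly, or every symbol in it is nullable)
Nullable: {B}


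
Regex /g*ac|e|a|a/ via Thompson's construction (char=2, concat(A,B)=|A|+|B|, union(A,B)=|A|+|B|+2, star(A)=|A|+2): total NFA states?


Syntax tree has 6 char leaf(s), 3 union(s), 1 star(s)
chars contribute 6×2 = 12; each union adds +2; each star adds +2
Total: 12 + 6 + 2 = 20 states


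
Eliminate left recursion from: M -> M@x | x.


Left-recursive alternatives: M@x; non-recursive: x
Introduce M': M -> xM', M' -> @xM' | ε


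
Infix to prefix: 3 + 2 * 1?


'*' binds tighter: tree is (+ 3 (* 2 1))
Prefix: + 3 * 2 1


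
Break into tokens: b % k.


Scan left to right, longest-match per lexeme
Tokens: ID(b), OP(%), ID(k)


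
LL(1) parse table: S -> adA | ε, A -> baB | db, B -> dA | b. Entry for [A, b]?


For [A, b]: 'b' ∈ FIRST(baB)
Entry: A -> baB


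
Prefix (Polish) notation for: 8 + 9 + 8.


left-to-right (same/higher precedence on left): tree is (+ (+ 8 9) 8)
Prefix: + + 8 9 8


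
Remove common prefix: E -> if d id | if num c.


Common prefix: 'if'
Factored: E -> if E', E' -> d id | num c


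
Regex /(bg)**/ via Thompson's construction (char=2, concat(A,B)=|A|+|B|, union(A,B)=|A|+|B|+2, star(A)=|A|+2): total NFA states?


Syntax tree has 2 char leaf(s), 0 union(s), 2 star(s)
chars contribute 2×2 = 4; each union adds +2; each star adds +2
Total: 4 + 0 + 4 = 8 states


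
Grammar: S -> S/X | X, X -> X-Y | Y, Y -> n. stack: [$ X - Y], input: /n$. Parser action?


handle 'X-Y' on top
Action: reduce (X -> X-Y)


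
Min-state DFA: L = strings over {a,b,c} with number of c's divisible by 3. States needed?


Track (count of c) mod 3: states 0..2, accept at 0
Minimal DFA: 3 states


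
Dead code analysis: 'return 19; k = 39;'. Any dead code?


statement follows a return and is unreachable
Dead: 'k = 39'


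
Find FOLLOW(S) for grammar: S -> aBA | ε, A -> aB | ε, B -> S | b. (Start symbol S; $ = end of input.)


$ ∈ FOLLOW(S). For each A -> αBβ: add FIRST(β)\{ε} to FOLLOW(B); if β nullable, add FOLLOW(A).
FOLLOW(S) = {$, a}


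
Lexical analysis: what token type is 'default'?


Pattern: reserved word
Type: KEYWORD


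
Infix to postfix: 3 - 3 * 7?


* has higher precedence, evaluate 3*7 first
Postfix: 3 3 7 * -


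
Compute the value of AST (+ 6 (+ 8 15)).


Evaluate inner: (+ 8 15) = 23
Evaluate root: (+ 6 23) = 29
Result: 29


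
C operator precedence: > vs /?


'/' is multiplicative (level 10); '>' is relational (level 7)
Higher level binds tighter
'/' has higher precedence than '>'


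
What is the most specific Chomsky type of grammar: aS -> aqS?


LHS has context (more than one symbol) and |LHS| ≤ |RHS|
Classification: Type 1 (Context-Sensitive)


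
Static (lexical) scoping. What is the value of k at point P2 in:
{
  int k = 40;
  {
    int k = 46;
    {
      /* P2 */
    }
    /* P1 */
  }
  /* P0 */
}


P2's block does not declare k; resolves to the enclosing declaration at depth 1
k = 46


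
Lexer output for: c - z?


Scan left to right, longest-match per lexeme
Tokens: ID(c), OP(-), ID(z)


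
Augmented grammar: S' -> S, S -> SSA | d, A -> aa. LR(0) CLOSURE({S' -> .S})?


Start: S' -> .S
For each item with dot before a nonterminal B, add B -> .γ for every B-production
Closure: [S' -> .S, S -> .SSA, S -> .d]


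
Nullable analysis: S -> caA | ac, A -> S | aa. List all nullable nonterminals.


A nonterminal is nullable iff some alternative derives ε (directly, or every symbol in it is nullable)
Nullable: {}


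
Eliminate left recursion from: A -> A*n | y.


Left-recursive alternatives: A*n; non-recursive: y
Introduce A': A -> yA', A' -> *nA' | ε


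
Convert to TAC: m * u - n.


Break into single-operator statements:
t1 = m * u
t2 = t1 - n


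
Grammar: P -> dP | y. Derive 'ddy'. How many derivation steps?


Derivation: P => dP => ddP => ddy
Steps: 3


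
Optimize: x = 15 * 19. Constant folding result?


15 * 19 = 285 at compile time
Optimized: x = 285


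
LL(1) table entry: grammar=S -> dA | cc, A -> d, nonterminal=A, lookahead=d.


For [A, d]: 'd' ∈ FIRST(d)
Entry: A -> d


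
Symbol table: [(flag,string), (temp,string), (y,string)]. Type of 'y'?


Lookup 'y' → type string


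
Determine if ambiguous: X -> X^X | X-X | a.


'a^a-a' has two parse trees (no precedence encoded between ^ and -)
Ambiguous


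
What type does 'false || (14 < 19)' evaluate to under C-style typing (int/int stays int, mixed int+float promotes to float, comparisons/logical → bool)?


Operand types: bool || bool
Rule: logical operators take bool operands and yield bool
Result type: bool


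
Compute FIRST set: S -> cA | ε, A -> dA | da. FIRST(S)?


Per alternative of S: FIRST(cA) = {c}; FIRST(ε) = {ε}
FIRST(S) = {c, ε}


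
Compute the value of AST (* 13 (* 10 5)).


Evaluate inner: (* 10 5) = 50
Evaluate root: (* 13 50) = 650
Result: 650


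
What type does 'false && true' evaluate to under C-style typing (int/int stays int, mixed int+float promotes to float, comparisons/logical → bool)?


Operand types: bool && bool
Rule: logical operators take bool operands and yield bool
Result type: bool


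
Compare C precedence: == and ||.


'==' is equality (level 6); '||' is logical OR (level 1)
Higher level binds tighter
'==' has higher precedence than '||'


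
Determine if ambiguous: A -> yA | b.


right-linear, alternatives start with distinct terminals 'y' vs 'b': unique leftmost derivation
Unambiguous


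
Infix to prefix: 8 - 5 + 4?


left-to-right (same/higher precedence on left): tree is (+ (- 8 5) 4)
Prefix: + - 8 5 4


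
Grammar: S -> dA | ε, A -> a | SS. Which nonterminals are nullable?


A nonterminal is nullable iff some alternative derives ε (directly, or every symbol in it is nullable)
Nullable: {A, S}


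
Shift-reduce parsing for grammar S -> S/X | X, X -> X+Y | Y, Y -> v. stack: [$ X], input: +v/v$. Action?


shift '+' to continue X -> X+Y
Action: shift


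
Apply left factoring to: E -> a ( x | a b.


Common prefix: 'a'
Factored: E -> a E', E' -> ( x | b


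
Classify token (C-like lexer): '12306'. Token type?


Pattern: digits only
Type: INTEGER_LITERAL


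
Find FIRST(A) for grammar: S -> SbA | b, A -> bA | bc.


Per alternative of A: FIRST(bA) = {b}; FIRST(bc) = {b}
FIRST(A) = {b}


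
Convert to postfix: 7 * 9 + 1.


Left to right (same or higher precedence on left)
Postfix: 7 9 * 1 +


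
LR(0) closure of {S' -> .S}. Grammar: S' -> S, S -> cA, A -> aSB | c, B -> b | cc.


Start: S' -> .S
For each item with dot before a nonterminal B, add B -> .γ for every B-production
Closure: [S' -> .S, S -> .cA]


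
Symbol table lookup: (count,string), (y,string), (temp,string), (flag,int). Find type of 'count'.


Lookup 'count' → type string


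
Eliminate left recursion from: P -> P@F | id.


Left-recursive alternatives: P@F; non-recursive: id
Introduce P': P -> idP', P' -> @FP' | ε


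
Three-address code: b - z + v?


Break into single-operator statements:
t1 = b - z
t2 = t1 + v


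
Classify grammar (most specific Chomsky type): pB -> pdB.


LHS has context (more than one symbol) and |LHS| ≤ |RHS|
Classification: Type 1 (Context-Sensitive)


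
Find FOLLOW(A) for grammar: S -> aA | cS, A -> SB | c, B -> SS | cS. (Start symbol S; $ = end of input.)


$ ∈ FOLLOW(S). For each A -> αBβ: add FIRST(β)\{ε} to FOLLOW(B); if β nullable, add FOLLOW(A).
FOLLOW(A) = {$, a, c}


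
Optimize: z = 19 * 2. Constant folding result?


19 * 2 = 38 at compile time
Optimized: z = 38


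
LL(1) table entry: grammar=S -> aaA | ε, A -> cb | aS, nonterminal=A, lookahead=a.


For [A, a]: 'a' ∈ FIRST(aS)
Entry: A -> aS


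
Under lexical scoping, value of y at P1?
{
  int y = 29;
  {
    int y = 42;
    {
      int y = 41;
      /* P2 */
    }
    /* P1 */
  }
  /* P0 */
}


y declared in the same block as P1
y = 42


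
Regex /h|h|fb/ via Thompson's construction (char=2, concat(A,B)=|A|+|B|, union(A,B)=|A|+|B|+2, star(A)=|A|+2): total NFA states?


Syntax tree has 4 char leaf(s), 2 union(s), 0 star(s)
chars contribute 4×2 = 8; each union adds +2; each star adds +2
Total: 8 + 4 + 0 = 12 states


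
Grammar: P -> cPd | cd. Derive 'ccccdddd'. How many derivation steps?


Derivation: P => cPd => ccPdd => cccPddd => ccccdddd
Steps: 4


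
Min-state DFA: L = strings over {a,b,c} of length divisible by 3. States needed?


Track length mod 3: states 0..2, accept at 0
Minimal DFA: 3 states


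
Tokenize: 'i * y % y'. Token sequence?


Scan left to right, longest-match per lexeme
Tokens: ID(i), OP(*), ID(y), OP(%), ID(y)


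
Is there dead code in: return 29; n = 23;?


statement follows a return and is unreachable
Dead: 'n = 23'


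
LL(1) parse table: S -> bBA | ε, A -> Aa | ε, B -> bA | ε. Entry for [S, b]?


For [S, b]: 'b' ∈ FIRST(bBA)
Entry: S -> bBA


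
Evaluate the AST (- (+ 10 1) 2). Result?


Evaluate inner: (+ 10 1) = 11
Evaluate root: (- 11 2) = 9
Result: 9


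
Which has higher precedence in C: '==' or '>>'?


'>>' is shift (level 8); '==' is equality (level 6)
Higher level binds tighter
'>>' has higher precedence than '=='


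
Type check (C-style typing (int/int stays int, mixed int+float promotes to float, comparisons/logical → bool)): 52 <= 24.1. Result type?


Operand types: int <= float
Rule: comparison yields bool
Result type: bool


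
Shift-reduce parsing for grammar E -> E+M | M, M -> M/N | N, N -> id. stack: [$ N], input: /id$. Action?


'N' (not preceded by M/) is the handle for M -> N
Action: reduce (M -> N)


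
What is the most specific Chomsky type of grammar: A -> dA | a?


Right-linear: every RHS is a terminal or a terminal followed by one nonterminal
Classification: Type 3 (Regular)


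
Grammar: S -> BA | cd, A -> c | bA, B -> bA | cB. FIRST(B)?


Per alternative of B: FIRST(bA) = {b}; FIRST(cB) = {c}
FIRST(B) = {b, c}


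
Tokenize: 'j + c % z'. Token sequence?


Scan left to right, longest-match per lexeme
Tokens: ID(j), OP(+), ID(c), OP(%), ID(z)


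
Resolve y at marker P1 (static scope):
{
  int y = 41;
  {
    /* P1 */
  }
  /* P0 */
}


P1's block does not declare y; resolves to the enclosing declaration at depth 0
y = 41


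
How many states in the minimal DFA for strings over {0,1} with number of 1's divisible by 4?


Track (count of 1) mod 4: states 0..3, accept at 0
Minimal DFA: 4 states


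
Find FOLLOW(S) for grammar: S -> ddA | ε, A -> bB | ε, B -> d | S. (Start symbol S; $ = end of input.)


$ ∈ FOLLOW(S). For each A -> αBβ: add FIRST(β)\{ε} to FOLLOW(B); if β nullable, add FOLLOW(A).
FOLLOW(S) = {$}


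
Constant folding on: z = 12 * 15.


12 * 15 = 180 at compile time
Optimized: z = 180


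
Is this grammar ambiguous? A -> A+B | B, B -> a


precedence layered via separate nonterminal B: deterministic
Unambiguous


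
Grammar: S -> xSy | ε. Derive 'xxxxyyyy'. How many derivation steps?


Derivation: S => xSy => xxSyy => xxxSyyy => xxxxSyyyy => xxxxyyyy
Steps: 5


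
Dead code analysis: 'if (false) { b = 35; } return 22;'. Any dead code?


condition is constant false, so the whole block is unreachable
Dead: 'if (false) { b = 35; }'


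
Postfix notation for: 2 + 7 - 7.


Left to right (same or higher precedence on left)
Postfix: 2 7 + 7 -


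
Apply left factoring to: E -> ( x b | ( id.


Common prefix: '('
Factored: E -> ( E', E' -> x b | id


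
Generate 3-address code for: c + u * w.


Break into single-operator statements:
t1 = u * w
t2 = c + t1


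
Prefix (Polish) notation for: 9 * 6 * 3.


left-to-right (same/higher precedence on left): tree is (* (* 9 6) 3)
Prefix: * * 9 6 3


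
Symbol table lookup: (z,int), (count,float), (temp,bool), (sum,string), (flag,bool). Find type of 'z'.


Lookup 'z' → type int


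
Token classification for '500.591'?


Pattern: digits with a decimal point
Type: FLOAT_LITERAL


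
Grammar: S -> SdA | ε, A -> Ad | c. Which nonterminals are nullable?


A nonterminal is nullable iff some alternative derives ε (directly, or every symbol in it is nullable)
Nullable: {S}


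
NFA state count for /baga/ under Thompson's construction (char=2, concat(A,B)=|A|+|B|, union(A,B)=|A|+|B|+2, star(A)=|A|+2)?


Syntax tree has 4 char leaf(s), 0 union(s), 0 star(s)
chars contribute 4×2 = 8; each union adds +2; each star adds +2
Total: 8 + 0 + 0 = 8 states


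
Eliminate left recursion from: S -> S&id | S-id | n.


Left-recursive alternatives: S&id, S-id; non-recursive: n
Introduce S': S -> nS', S' -> &idS' | -idS' | ε


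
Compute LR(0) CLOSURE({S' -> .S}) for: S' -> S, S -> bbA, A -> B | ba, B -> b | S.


Start: S' -> .S
For each item with dot before a nonterminal B, add B -> .γ for every B-production
Closure: [S' -> .S, S -> .bbA]


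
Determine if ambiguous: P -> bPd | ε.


balanced b^n…d^n: each string has a unique parse
Unambiguous


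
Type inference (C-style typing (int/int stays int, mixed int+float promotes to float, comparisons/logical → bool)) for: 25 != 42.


Operand types: int != int
Rule: comparison yields bool
Result type: bool


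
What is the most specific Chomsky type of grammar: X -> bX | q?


Right-linear: every RHS is a terminal or a terminal followed by one nonterminal
Classification: Type 3 (Regular)


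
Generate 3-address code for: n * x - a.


Break into single-operator statements:
t1 = n * x
t2 = t1 - a


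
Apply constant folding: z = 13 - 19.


13 - 19 = -6 at compile time
Optimized: z = -6


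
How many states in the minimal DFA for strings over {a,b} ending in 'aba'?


Track the longest suffix of input matching a prefix of 'aba': 4 classes (prefixes of length 0..3)
Minimal DFA: 4 states


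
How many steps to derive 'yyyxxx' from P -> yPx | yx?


Derivation: P => yPx => yyPxx => yyyxxx
Steps: 3


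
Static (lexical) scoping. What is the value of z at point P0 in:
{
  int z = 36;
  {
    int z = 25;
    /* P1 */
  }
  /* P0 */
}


z declared in the same block as P0
z = 36


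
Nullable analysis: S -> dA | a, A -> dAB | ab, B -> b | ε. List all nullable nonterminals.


A nonterminal is nullable iff some alternative derives ε (directly, or every symbol in it is nullable)
Nullable: {B}


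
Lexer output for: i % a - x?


Scan left to right, longest-match per lexeme
Tokens: ID(i), OP(%), ID(a), OP(-), ID(x)


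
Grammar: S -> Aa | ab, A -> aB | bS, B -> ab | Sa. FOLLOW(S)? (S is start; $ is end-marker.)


$ ∈ FOLLOW(S). For each A -> αBβ: add FIRST(β)\{ε} to FOLLOW(B); if β nullable, add FOLLOW(A).
FOLLOW(S) = {$, a}


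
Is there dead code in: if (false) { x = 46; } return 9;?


condition is constant false, so the whole block is unreachable
Dead: 'if (false) { x = 46; }'


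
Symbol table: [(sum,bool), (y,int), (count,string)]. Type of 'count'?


Lookup 'count' → type string


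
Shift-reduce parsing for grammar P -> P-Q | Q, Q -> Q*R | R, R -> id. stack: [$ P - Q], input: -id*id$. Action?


handle 'P-Q' on top; lookahead ∈ FOLLOW(P) = {-, $}
Action: reduce (P -> P-Q)


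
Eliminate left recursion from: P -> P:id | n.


Left-recursive alternatives: P:id; non-recursive: n
Introduce P': P -> nP', P' -> :idP' | ε


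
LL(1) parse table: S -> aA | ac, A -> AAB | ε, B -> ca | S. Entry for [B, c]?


For [B, c]: 'c' ∈ FIRST(ca)
Entry: B -> ca


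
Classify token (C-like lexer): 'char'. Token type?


Pattern: reserved word
Type: KEYWORD


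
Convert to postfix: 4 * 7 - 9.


Left to right (same or higher precedence on left)
Postfix: 4 7 * 9 -


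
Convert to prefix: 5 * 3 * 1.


left-to-right (same/higher precedence on left): tree is (* (* 5 3) 1)
Prefix: * * 5 3 1


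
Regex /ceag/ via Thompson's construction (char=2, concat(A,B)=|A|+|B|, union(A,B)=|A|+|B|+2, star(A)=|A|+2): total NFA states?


Syntax tree has 4 char leaf(s), 0 union(s), 0 star(s)
chars contribute 4×2 = 8; each union adds +2; each star adds +2
Total: 8 + 0 + 0 = 8 states


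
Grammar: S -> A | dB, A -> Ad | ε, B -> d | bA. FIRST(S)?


Per alternative of S: FIRST(A) = {d, ε}; FIRST(dB) = {d}
FIRST(S) = {d, ε}


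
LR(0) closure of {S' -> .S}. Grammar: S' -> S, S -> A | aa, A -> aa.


Start: S' -> .S
For each item with dot before a nonterminal B, add B -> .γ for every B-production
Closure: [S' -> .S, S -> .A, S -> .aa, A -> .aa]


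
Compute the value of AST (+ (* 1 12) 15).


Evaluate inner: (* 1 12) = 12
Evaluate root: (+ 12 15) = 27
Result: 27


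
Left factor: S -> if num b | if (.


Common prefix: 'if'
Factored: S -> if S', S' -> num b | (


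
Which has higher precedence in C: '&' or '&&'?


'&' is bitwise AND (level 5); '&&' is logical AND (level 2)
Higher level binds tighter
'&' has higher precedence than '&&'


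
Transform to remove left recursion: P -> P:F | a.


Left-recursive alternatives: P:F; non-recursive: a
Introduce P': P -> aP', P' -> :FP' | ε


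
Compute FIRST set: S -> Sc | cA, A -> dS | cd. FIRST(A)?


Per alternative of A: FIRST(dS) = {d}; FIRST(cd) = {c}
FIRST(A) = {c, d}


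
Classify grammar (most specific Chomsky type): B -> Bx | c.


Left-linear: every RHS is a terminal or one nonterminal followed by a terminal
Classification: Type 3 (Regular)


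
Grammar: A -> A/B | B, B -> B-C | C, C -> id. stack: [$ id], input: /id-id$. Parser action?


'id' on top is the handle for C -> id
Action: reduce (C -> id)


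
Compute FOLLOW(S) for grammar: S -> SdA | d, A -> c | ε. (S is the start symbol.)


$ ∈ FOLLOW(S). For each A -> αBβ: add FIRST(β)\{ε} to FOLLOW(B); if β nullable, add FOLLOW(A).
FOLLOW(S) = {$, d}


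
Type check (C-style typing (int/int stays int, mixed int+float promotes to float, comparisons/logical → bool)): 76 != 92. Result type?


Operand types: int != int
Rule: comparison yields bool
Result type: bool


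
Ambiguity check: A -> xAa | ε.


balanced x^n…a^n: each string has a unique parse
Unambiguous


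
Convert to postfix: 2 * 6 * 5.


Left to right (same or higher precedence on left)
Postfix: 2 6 * 5 *


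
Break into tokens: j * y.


Scan left to right, longest-match per lexeme
Tokens: ID(j), OP(*), ID(y)


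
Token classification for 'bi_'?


Pattern: letter/underscore followed by alphanumerics, not a keyword
Type: IDENTIFIER


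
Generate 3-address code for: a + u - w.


Break into single-operator statements:
t1 = a + u
t2 = t1 - w


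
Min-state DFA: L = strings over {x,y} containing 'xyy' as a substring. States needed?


KMP-style automaton: 3 progress states + 1 absorbing accept = 4
Minimal DFA: 4 states


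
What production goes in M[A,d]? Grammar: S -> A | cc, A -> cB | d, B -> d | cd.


For [A, d]: 'd' ∈ FIRST(d)
Entry: A -> d


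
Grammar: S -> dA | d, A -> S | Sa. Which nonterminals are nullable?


A nonterminal is nullable iff some alternative derives ε (directly, or every symbol in it is nullable)
Nullable: {}


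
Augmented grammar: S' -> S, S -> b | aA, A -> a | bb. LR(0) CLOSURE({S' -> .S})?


Start: S' -> .S
For each item with dot before a nonterminal B, add B -> .γ for every B-production
Closure: [S' -> .S, S -> .b, S -> .aA]


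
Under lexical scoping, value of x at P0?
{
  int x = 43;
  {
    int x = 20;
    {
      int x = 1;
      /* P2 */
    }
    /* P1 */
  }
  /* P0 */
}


x declared in the same block as P0
x = 43


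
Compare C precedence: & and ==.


'==' is equality (level 6); '&' is bitwise AND (level 5)
Higher level binds tighter
'==' has higher precedence than '&'


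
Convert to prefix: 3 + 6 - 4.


left-to-right (same/higher precedence on left): tree is (- (+ 3 6) 4)
Prefix: - + 3 6 4


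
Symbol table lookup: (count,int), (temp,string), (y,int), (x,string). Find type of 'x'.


Lookup 'x' → type string


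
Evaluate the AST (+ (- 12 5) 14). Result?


Evaluate inner: (- 12 5) = 7
Evaluate root: (+ 7 14) = 21
Result: 21


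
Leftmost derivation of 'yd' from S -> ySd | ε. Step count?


Derivation: S => ySd => yd
Steps: 2


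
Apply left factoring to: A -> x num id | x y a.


Common prefix: 'x'
Factored: A -> x A', A' -> num id | y a


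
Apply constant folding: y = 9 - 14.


9 - 14 = -5 at compile time
Optimized: y = -5


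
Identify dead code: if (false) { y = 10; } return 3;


condition is constant false, so the whole block is unreachable
Dead: 'if (false) { y = 10; }'


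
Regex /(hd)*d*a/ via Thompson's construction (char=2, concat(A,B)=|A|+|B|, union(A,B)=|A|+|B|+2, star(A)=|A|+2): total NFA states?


Syntax tree has 4 char leaf(s), 0 union(s), 2 star(s)
chars contribute 4×2 = 8; each union adds +2; each star adds +2
Total: 8 + 0 + 4 = 12 states


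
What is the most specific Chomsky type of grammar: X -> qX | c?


Right-linear: every RHS is a terminal or a terminal followed by one nonterminal
Classification: Type 3 (Regular)


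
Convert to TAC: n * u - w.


Break into single-operator statements:
t1 = n * u
t2 = t1 - w


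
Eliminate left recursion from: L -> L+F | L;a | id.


Left-recursive alternatives: L+F, L;a; non-recursive: id
Introduce L': L -> idL', L' -> +FL' | ;aL' | ε


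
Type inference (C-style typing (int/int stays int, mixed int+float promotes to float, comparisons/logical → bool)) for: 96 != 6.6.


Operand types: int != float
Rule: comparison yields bool
Result type: bool


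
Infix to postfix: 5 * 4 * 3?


Left to right (same or higher precedence on left)
Postfix: 5 4 * 3 *


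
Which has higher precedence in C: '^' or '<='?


'<=' is relational (level 7); '^' is bitwise XOR (level 4)
Higher level binds tighter
'<=' has higher precedence than '^'


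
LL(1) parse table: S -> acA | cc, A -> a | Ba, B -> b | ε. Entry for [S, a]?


For [S, a]: 'a' ∈ FIRST(acA)
Entry: S -> acA


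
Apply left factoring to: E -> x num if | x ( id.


Common prefix: 'x'
Factored: E -> x E', E' -> num if | ( id


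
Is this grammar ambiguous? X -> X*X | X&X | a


'a*a&a' has two parse trees (no precedence encoded between * and &)
Ambiguous


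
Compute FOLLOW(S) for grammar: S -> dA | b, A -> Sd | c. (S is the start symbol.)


$ ∈ FOLLOW(S). For each A -> αBβ: add FIRST(β)\{ε} to FOLLOW(B); if β nullable, add FOLLOW(A).
FOLLOW(S) = {$, d}


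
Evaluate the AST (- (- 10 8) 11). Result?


Evaluate inner: (- 10 8) = 2
Evaluate root: (- 2 11) = -9
Result: -9


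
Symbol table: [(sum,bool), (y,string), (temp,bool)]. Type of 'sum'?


Lookup 'sum' → type bool


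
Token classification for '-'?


Pattern: operator symbol
Type: OPERATOR


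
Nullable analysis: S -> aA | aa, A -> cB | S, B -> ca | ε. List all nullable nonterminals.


A nonterminal is nullable iff some alternative derives ε (directly, or every symbol in it is nullable)
Nullable: {B}


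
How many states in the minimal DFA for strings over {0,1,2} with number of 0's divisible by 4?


Track (count of 0) mod 4: states 0..3, accept at 0
Minimal DFA: 4 states


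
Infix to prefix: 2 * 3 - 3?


left-to-right (same/higher precedence on left): tree is (- (* 2 3) 3)
Prefix: - * 2 3 3


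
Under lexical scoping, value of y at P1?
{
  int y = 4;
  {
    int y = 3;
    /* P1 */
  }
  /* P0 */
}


y declared in the same block as P1
y = 3


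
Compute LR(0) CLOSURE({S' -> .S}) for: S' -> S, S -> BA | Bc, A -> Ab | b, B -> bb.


Start: S' -> .S
For each item with dot before a nonterminal B, add B -> .γ for every B-production
Closure: [S' -> .S, S -> .BA, S -> .Bc, B -> .bb]


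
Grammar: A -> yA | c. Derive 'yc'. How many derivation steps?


Derivation: A => yA => yc
Steps: 2


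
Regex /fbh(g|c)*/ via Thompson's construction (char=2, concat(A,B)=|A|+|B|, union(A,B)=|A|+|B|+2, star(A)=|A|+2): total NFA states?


Syntax tree has 5 char leaf(s), 1 union(s), 1 star(s)
chars contribute 5×2 = 10; each union adds +2; each star adds +2
Total: 10 + 2 + 2 = 14 states


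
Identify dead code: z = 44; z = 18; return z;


first assignment to z is overwritten before any read
Dead: 'z = 44'


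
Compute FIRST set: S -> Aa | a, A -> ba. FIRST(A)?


Per alternative of A: FIRST(ba) = {b}
FIRST(A) = {b}


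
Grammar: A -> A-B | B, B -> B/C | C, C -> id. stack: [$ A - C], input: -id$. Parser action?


'C' (not preceded by B/) is the handle for B -> C
Action: reduce (B -> C)


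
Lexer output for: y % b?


Scan left to right, longest-match per lexeme
Tokens: ID(y), OP(%), ID(b)


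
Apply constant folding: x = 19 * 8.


19 * 8 = 152 at compile time
Optimized: x = 152


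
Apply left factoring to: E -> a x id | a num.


Common prefix: 'a'
Factored: E -> a E', E' -> x id | num


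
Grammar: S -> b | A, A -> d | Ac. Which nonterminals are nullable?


A nonterminal is nullable iff some alternative derives ε (directly, or every symbol in it is nullable)
Nullable: {}


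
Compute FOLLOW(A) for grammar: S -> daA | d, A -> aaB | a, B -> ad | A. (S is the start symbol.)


$ ∈ FOLLOW(S). For each A -> αBβ: add FIRST(β)\{ε} to FOLLOW(B); if β nullable, add FOLLOW(A).
FOLLOW(A) = {$}


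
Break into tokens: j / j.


Scan left to right, longest-match per lexeme
Tokens: ID(j), OP(/), ID(j)


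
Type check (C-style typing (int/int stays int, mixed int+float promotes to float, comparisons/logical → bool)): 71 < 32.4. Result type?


Operand types: int < float
Rule: comparison yields bool
Result type: bool


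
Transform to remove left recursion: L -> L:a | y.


Left-recursive alternatives: L:a; non-recursive: y
Introduce L': L -> yL', L' -> :aL' | ε


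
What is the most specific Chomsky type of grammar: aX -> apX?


LHS has context (more than one symbol) and |LHS| ≤ |RHS|
Classification: Type 1 (Context-Sensitive)


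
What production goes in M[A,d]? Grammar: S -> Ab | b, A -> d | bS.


For [A, d]: 'd' ∈ FIRST(d)
Entry: A -> d


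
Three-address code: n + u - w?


Break into single-operator statements:
t1 = n + u
t2 = t1 - w


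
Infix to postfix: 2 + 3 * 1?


* has higher precedence, evaluate 3*1 first
Postfix: 2 3 1 * +


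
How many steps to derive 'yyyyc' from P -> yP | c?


Derivation: P => yP => yyP => yyyP => yyyyP => yyyyc
Steps: 5


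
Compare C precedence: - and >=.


'-' is additive (level 9); '>=' is relational (level 7)
Higher level binds tighter
'-' has higher precedence than '>='


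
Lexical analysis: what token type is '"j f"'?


Pattern: double-quoted sequence
Type: STRING_LITERAL


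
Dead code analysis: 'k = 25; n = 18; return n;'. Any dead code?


k is assigned but never read
Dead: 'k = 25'


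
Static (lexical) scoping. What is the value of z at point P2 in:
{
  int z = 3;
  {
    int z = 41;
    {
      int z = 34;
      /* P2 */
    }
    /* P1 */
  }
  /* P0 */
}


z declared in the same block as P2
z = 34


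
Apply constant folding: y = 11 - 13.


11 - 13 = -2 at compile time
Optimized: y = -2


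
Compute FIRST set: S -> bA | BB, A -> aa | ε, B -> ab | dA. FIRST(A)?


Per alternative of A: FIRST(aa) = {a}; FIRST(ε) = {ε}
FIRST(A) = {a, ε}


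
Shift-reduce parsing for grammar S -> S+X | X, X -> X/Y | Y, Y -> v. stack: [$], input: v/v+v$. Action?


no handle on stack; shift 'v'
Action: shift


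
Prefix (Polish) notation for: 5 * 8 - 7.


left-to-right (same/higher precedence on left): tree is (- (* 5 8) 7)
Prefix: - * 5 8 7


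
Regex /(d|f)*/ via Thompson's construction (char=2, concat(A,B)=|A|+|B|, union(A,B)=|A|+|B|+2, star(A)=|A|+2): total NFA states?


Syntax tree has 2 char leaf(s), 1 union(s), 1 star(s)
chars contribute 2×2 = 4; each union adds +2; each star adds +2
Total: 4 + 2 + 2 = 8 states


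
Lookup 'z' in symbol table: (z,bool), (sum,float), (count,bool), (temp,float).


Lookup 'z' → type bool


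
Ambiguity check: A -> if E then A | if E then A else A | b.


dangling else: 'if E then if E then b else b' parses two ways
Ambiguous


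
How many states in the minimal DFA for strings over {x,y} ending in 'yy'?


Track the longest suffix of input matching a prefix of 'yy': 3 classes (prefixes of length 0..2)
Minimal DFA: 3 states


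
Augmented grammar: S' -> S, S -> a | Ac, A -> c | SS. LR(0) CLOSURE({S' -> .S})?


Start: S' -> .S
For each item with dot before a nonterminal B, add B -> .γ for every B-production
Closure: [S' -> .S, S -> .a, S -> .Ac, A -> .c, A -> .SS]


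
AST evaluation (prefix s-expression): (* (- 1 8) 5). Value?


Evaluate inner: (- 1 8) = -7
Evaluate root: (* -7 5) = -35
Result: -35


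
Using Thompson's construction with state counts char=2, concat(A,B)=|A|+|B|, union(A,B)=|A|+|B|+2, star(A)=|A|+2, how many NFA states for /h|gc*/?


Syntax tree has 3 char leaf(s), 1 union(s), 1 star(s)
chars contribute 3×2 = 6; each union adds +2; each star adds +2
Total: 6 + 2 + 2 = 10 states


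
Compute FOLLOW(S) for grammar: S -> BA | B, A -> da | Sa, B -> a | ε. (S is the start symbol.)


$ ∈ FOLLOW(S). For each A -> αBβ: add FIRST(β)\{ε} to FOLLOW(B); if β nullable, add FOLLOW(A).
FOLLOW(S) = {$, a}


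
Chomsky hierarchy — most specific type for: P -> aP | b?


Right-linear: every RHS is a terminal or a terminal followed by one nonterminal
Classification: Type 3 (Regular)


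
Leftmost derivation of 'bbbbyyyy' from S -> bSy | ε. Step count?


Derivation: S => bSy => bbSyy => bbbSyyy => bbbbSyyyy => bbbbyyyy
Steps: 5


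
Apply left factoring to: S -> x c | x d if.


Common prefix: 'x'
Factored: S -> x S', S' -> c | d if


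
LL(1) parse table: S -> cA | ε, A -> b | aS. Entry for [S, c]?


For [S, c]: 'c' ∈ FIRST(cA)
Entry: S -> cA


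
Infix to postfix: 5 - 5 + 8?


Left to right (same or higher precedence on left)
Postfix: 5 5 - 8 +


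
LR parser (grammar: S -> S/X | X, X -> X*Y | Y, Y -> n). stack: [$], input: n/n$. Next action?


no handle on stack; shift 'n'
Action: shift


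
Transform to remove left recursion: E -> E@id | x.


Left-recursive alternatives: E@id; non-recursive: x
Introduce E': E -> xE', E' -> @idE' | ε


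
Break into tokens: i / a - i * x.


Scan left to right, longest-match per lexeme
Tokens: ID(i), OP(/), ID(a), OP(-), ID(i), OP(*), ID(x)


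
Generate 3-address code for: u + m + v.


Break into single-operator statements:
t1 = u + m
t2 = t1 + v


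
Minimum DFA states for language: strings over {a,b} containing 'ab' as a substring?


KMP-style automaton: 2 progress states + 1 absorbing accept = 3
Minimal DFA: 3 states


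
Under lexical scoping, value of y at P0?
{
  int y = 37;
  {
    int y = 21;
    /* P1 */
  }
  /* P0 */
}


y declared in the same block as P0
y = 37


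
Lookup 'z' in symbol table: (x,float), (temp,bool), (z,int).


Lookup 'z' → type int


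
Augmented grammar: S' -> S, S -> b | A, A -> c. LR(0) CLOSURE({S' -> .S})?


Start: S' -> .S
For each item with dot before a nonterminal B, add B -> .γ for every B-production
Closure: [S' -> .S, S -> .b, S -> .A, A -> .c]


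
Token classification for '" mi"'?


Pattern: double-quoted sequence
Type: STRING_LITERAL


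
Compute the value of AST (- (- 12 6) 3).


Evaluate inner: (- 12 6) = 6
Evaluate root: (- 6 3) = 3
Result: 3


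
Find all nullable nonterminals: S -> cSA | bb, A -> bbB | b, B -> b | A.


A nonterminal is nullable iff some alternative derives ε (directly, or every symbol in it is nullable)
Nullable: {}


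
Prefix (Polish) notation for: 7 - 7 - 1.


left-to-right (same/higher precedence on left): tree is (- (- 7 7) 1)
Prefix: - - 7 7 1


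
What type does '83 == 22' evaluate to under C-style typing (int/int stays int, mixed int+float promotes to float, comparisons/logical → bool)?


Operand types: int == int
Rule: comparison yields bool
Result type: bool


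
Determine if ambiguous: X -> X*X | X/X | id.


'id*id/id' has two parse trees (no precedence encoded between * and /)
Ambiguous


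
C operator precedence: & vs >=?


'>=' is relational (level 7); '&' is bitwise AND (level 5)
Higher level binds tighter
'>=' has higher precedence than '&'


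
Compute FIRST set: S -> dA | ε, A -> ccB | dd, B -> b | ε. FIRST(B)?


Per alternative of B: FIRST(b) = {b}; FIRST(ε) = {ε}
FIRST(B) = {b, ε}


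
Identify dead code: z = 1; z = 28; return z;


first assignment to z is overwritten before any read
Dead: 'z = 1'


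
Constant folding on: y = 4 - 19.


4 - 19 = -15 at compile time
Optimized: y = -15


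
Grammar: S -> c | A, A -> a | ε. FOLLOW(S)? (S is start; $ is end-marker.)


$ ∈ FOLLOW(S). For each A -> αBβ: add FIRST(β)\{ε} to FOLLOW(B); if β nullable, add FOLLOW(A).
FOLLOW(S) = {$}
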